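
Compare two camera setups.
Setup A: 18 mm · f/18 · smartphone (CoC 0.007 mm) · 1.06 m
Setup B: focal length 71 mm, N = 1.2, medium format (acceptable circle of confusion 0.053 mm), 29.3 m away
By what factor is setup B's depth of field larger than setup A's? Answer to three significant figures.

Setup A: H = 18²/(18×0.007) + 18 ≈ 2589.4 mm; DoF = Df − Dn = 1782.2 − 754.3 ≈ 1027.9 mm.
Setup B: H = 71²/(1.2×0.053) + 71 ≈ 79332.0 mm; DoF = Df − Dn = 46417 − 21406 ≈ 25011 mm.
Ratio = 25011 / 1027.9 ≈ 24.3.

24.3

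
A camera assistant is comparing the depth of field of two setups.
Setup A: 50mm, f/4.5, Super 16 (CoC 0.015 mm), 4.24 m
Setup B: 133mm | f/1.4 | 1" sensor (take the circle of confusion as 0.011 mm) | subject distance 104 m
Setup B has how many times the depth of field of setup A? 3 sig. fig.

19.5

Setup A: H = 50²/(4.5×0.015) + 50 ≈ 37087.0 mm; DoF = Df − Dn = 4780.86 − 3809.08 ≈ 971.78 mm.
Setup B: H = 133²/(1.4×0.011) + 133 ≈ 1148769.4 mm; DoF = Df − Dn = 114339 − 95376 ≈ 18963 mm.
Ratio = 18963 / 971.78 ≈ 19.5.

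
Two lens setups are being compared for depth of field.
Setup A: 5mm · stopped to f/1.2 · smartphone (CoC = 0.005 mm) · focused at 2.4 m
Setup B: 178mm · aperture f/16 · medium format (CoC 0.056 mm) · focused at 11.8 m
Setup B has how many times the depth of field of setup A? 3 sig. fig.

2.11

Setup A: H = 5²/(1.2×0.005) + 5 ≈ 4171.7 mm; DoF = Df − Dn = 5644.4 − 1524.0 ≈ 4120.4 mm.
Setup B: H = 178²/(16×0.056) + 178 ≈ 35539.6 mm; DoF = Df − Dn = 17576.8 − 8881.1 ≈ 8695.7 mm.
Ratio = 8695.7 / 4120.4 ≈ 2.11.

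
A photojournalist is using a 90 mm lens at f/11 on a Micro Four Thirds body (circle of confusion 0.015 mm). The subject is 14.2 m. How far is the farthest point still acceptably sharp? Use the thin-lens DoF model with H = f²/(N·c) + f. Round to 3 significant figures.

19.9 m

Hyperfocal distance H = f²/(N·c) + f = 90²/(11 × 0.015) + 90 = 8100/0.165 + 90 ≈ 49180.9 mm ≈ 49.18 m.
Far limit Df = s·(H − f)/(H − s) = 14200 × (49180.9 − 90) / (49180.9 − 14200) = 14200 × 49090.9 / 34980.9 ≈ 19928 mm ≈ 19.9 m.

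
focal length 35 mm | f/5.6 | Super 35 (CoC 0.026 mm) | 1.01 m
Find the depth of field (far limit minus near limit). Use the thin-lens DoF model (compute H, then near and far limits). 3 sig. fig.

Hyperfocal distance H = f²/(N·c) + f = 35²/(5.6 × 0.026) + 35 = 1225/0.1456 + 35 ≈ 8448.5 mm ≈ 8.448 m.
Near limit Dn = s·(H − f)/(H + s − 2f) = 1010 × (8448.5 − 35) / (8448.5 + 1010 − 2 × 35) = 1010 × 8413.5 / 9388.5 ≈ 905.11 mm.
Far limit Df = s·(H − f)/(H − s) = 1010 × (8448.5 − 35) / (8448.5 − 1010) = 1010 × 8413.5 / 7438.5 ≈ 1142.39 mm.
Depth of field = Df − Dn = 1142.39 − 905.11 ≈ 237.28 mm.

237 mm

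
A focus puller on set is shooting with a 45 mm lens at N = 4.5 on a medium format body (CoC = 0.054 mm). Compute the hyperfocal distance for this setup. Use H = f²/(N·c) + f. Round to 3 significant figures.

Hyperfocal distance H = f²/(N·c) + f = 45²/(4.5 × 0.054) + 45 = 2025/0.243 + 45 ≈ 8378.3 mm ≈ 8.38 m.

8.38 m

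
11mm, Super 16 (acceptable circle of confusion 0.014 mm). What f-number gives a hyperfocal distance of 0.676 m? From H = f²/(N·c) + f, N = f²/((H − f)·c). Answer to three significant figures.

f/13

Rearrange H = f²/(N·c) + f for N: N = f² / ((H − f)·c).
N = 11² / ((676 − 11) × 0.014) = 121 / 9.310 ≈ 13.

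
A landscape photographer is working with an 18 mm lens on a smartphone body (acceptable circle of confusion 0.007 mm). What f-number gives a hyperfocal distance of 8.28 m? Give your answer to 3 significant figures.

Rearrange H = f²/(N·c) + f for N: N = f² / ((H − f)·c).
N = 18² / ((8280 − 18) × 0.007) = 324 / 57.83 ≈ 5.60.

f/5.60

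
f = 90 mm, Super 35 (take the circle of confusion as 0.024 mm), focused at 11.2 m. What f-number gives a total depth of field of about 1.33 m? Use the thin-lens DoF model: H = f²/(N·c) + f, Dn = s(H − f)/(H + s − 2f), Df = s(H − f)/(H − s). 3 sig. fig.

f/1.80

Write h = H − f = f²/(N·c). The thin-lens limits are Dn = s·h/(h + (s−f)) and Df = s·h/(h − (s−f)), so DoF = Df − Dn = 2·s·(s−f)·h / (h² − (s−f)²).
That is a quadratic in h: DoF·h² − 2·s·(s−f)·h − DoF·(s−f)² = 0 ⇒ h = (s−f)·(s + √(s² + DoF²)) / DoF = 11110 × (11200 + √(11200² + 1330²)) / 1330 = 11110 × (11200 + 11278.7) / 1330 ≈ 187773 mm.
Then N = f²/(c·h) = 90² / (0.024 × 187773) = 8100 / 4506.6 ≈ 1.80.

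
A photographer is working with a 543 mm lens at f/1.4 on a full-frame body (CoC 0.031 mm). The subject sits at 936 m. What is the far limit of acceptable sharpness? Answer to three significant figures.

1090 m

Hyperfocal distance H = f²/(N·c) + f = 543²/(1.4 × 0.031) + 543 = 294849/0.0434 + 543 ≈ 6794298.8 mm ≈ 6794 m.
Far limit Df = s·(H − f)/(H − s) = 936000 × (6794298.8 − 543) / (6794298.8 − 936000) = 936000 × 6793755.8 / 5858298.8 ≈ 1085461 mm ≈ 1090 m.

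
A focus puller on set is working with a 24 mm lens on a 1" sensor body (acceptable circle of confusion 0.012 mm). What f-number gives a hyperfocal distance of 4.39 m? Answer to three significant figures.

Rearrange H = f²/(N·c) + f for N: N = f² / ((H − f)·c).
N = 24² / ((4390 − 24) × 0.012) = 576 / 52.39 ≈ 11.

f/11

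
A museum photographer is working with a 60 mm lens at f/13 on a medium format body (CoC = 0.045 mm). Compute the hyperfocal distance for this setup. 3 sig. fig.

6.21 m

Hyperfocal distance H = f²/(N·c) + f = 60²/(13 × 0.045) + 60 = 3600/0.585 + 60 ≈ 6213.8 mm ≈ 6.21 m.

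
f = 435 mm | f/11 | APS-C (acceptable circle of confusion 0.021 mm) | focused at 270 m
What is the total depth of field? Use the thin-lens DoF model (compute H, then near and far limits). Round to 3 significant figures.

199 m

Hyperfocal distance H = f²/(N·c) + f = 435²/(11 × 0.021) + 435 = 189225/0.231 + 435 ≈ 819590.8 mm ≈ 819.6 m.
Near limit Dn = s·(H − f)/(H + s − 2f) = 270000 × (819590.8 − 435) / (819590.8 + 270000 − 2 × 435) = 270000 × 819155.8 / 1088720.8 ≈ 203149 mm.
Far limit Df = s·(H − f)/(H − s) = 270000 × (819590.8 − 435) / (819590.8 − 270000) = 270000 × 819155.8 / 549590.8 ≈ 402430 mm.
Depth of field = Df − Dn = 402430 − 203149 ≈ 199281 mm ≈ 199 m.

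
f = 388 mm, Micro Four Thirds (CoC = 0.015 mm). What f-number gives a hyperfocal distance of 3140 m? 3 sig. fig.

f/3.20

Rearrange H = f²/(N·c) + f for N: N = f² / ((H − f)·c).
N = 388² / ((3140000 − 388) × 0.015) = 150544 / 47094 ≈ 3.20.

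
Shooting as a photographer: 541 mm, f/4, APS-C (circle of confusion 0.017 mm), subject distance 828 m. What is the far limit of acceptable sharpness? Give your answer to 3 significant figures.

1030 m

Hyperfocal distance H = f²/(N·c) + f = 541²/(4 × 0.017) + 541 = 292681/0.068 + 541 ≈ 4304673.4 mm ≈ 4305 m.
Far limit Df = s·(H − f)/(H − s) = 828000 × (4304673.4 − 541) / (4304673.4 − 828000) = 828000 × 4304132.4 / 3476673.4 ≈ 1025067 mm ≈ 1030 m.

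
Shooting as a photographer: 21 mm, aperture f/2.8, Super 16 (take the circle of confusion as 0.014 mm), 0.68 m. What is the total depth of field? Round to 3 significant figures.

Hyperfocal distance H = f²/(N·c) + f = 21²/(2.8 × 0.014) + 21 = 441/0.0392 + 21 ≈ 11271.0 mm ≈ 11.27 m.
Near limit Dn = s·(H − f)/(H + s − 2f) = 680 × (11271.0 − 21) / (11271.0 + 680 − 2 × 21) = 680 × 11250.0 / 11909.0 ≈ 642.371 mm.
Far limit Df = s·(H − f)/(H − s) = 680 × (11271.0 − 21) / (11271.0 − 680) = 680 × 11250.0 / 10591.0 ≈ 722.311 mm.
Depth of field = Df − Dn = 722.311 − 642.371 ≈ 79.940 mm.

79.9 mm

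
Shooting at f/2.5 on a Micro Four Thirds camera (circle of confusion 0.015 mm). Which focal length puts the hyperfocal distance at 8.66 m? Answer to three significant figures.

From H = f²/(N·c) + f, with f ≪ H: f ≈ √(H·N·c) = √(8660 × 2.5 × 0.015) = √324.75 ≈ 18.02 mm.
The +f correction barely moves this — solving exactly, f² + N·c·f − N·c·H = 0 ⇒ f = (−N·c + √((N·c)² + 4·N·c·H))/2 = (−0.0375 + √1299.0)/2 ≈ 18.002 mm, so f ≈ 18.0 mm.

18.0 mm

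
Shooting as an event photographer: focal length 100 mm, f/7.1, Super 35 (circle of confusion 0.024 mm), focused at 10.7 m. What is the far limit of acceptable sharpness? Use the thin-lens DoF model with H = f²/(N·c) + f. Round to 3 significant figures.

13.1 m

Hyperfocal distance H = f²/(N·c) + f = 100²/(7.1 × 0.024) + 100 = 10000/0.1704 + 100 ≈ 58785.4 mm ≈ 58.79 m.
Far limit Df = s·(H − f)/(H − s) = 10700 × (58785.4 − 100) / (58785.4 − 10700) = 10700 × 58685.4 / 48085.4 ≈ 13059 mm ≈ 13.1 m.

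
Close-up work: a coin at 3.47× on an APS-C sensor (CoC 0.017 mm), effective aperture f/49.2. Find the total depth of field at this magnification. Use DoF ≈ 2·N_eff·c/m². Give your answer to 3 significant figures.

At magnification m, DoF ≈ 2·N_eff·c/m² = 2 × 49.2 × 0.017 / 3.47² = 1.673 / 12.04 ≈ 0.139 mm.

0.139 mm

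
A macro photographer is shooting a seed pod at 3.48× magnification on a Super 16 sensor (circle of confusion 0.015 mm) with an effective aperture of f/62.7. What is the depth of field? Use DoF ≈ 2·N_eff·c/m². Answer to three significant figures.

0.155 mm

At magnification m, DoF ≈ 2·N_eff·c/m² = 2 × 62.7 × 0.015 / 3.48² = 1.881 / 12.11 ≈ 0.155 mm.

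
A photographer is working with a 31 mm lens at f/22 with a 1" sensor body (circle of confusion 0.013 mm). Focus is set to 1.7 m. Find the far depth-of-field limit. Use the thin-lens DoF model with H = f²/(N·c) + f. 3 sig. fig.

3.38 m

Hyperfocal distance H = f²/(N·c) + f = 31²/(22 × 0.013) + 31 = 961/0.286 + 31 ≈ 3391.1 mm ≈ 3.391 m.
Far limit Df = s·(H − f)/(H − s) = 1700 × (3391.1 − 31) / (3391.1 − 1700) = 1700 × 3360.1 / 1691.1 ≈ 3377.7 mm ≈ 3.38 m.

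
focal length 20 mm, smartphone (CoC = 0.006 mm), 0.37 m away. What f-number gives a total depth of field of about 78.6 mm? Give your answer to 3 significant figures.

Write h = H − f = f²/(N·c). The thin-lens limits are Dn = s·h/(h + (s−f)) and Df = s·h/(h − (s−f)), so DoF = Df − Dn = 2·s·(s−f)·h / (h² − (s−f)²).
That is a quadratic in h: DoF·h² − 2·s·(s−f)·h − DoF·(s−f)² = 0 ⇒ h = (s−f)·(s + √(s² + DoF²)) / DoF = 350 × (370 + √(370² + 78.6²)) / 78.6 = 350 × (370 + 378.256) / 78.6 ≈ 3331.9 mm.
Then N = f²/(c·h) = 20² / (0.006 × 3331.9) = 400 / 19.992 ≈ 20.

f/20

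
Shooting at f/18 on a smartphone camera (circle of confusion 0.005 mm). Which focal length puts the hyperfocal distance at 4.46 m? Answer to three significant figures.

From H = f²/(N·c) + f, with f ≪ H: f ≈ √(H·N·c) = √(4460 × 18 × 0.005) = √401.40 ≈ 20.03 mm.
The +f correction barely moves this — solving exactly, f² + N·c·f − N·c·H = 0 ⇒ f = (−N·c + √((N·c)² + 4·N·c·H))/2 = (−0.09 + √1605.6)/2 ≈ 19.990 mm, so f ≈ 20.0 mm.

20.0 mm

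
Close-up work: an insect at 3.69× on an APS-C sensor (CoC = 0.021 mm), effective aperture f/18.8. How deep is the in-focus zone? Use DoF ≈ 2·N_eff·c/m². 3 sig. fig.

At magnification m, DoF ≈ 2·N_eff·c/m² = 2 × 18.8 × 0.021 / 3.69² = 0.7896 / 13.62 ≈ 0.058 mm.

0.0580 mm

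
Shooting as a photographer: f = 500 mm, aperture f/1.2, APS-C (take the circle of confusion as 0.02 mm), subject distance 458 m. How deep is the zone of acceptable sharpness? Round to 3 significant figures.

Hyperfocal distance H = f²/(N·c) + f = 500²/(1.2 × 0.02) + 500 = 250000/0.024 + 500 ≈ 10417166.7 mm ≈ 10417 m.
Near limit Dn = s·(H − f)/(H + s − 2f) = 458000 × (10417166.7 − 500) / (10417166.7 + 458000 − 2 × 500) = 458000 × 10416666.7 / 10874166.7 ≈ 438731 mm.
Far limit Df = s·(H − f)/(H − s) = 458000 × (10417166.7 − 500) / (10417166.7 − 458000) = 458000 × 10416666.7 / 9959166.7 ≈ 479039 mm.
Depth of field = Df − Dn = 479039 − 438731 ≈ 40308 mm ≈ 40.3 m.

40.3 m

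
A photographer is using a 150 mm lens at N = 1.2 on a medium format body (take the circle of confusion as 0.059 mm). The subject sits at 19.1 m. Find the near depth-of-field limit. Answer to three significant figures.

Hyperfocal distance H = f²/(N·c) + f = 150²/(1.2 × 0.059) + 150 = 22500/0.0708 + 150 ≈ 317946.6 mm ≈ 317.9 m.
Near limit Dn = s·(H − f)/(H + s − 2f) = 19100 × (317946.6 − 150) / (317946.6 + 19100 − 2 × 150) = 19100 × 317796.6 / 336746.6 ≈ 18025 mm ≈ 18.0 m.

18.0 m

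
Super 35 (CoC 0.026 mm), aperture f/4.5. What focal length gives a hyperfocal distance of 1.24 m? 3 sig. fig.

From H = f²/(N·c) + f, with f ≪ H: f ≈ √(H·N·c) = √(1240 × 4.5 × 0.026) = √145.08 ≈ 12.04 mm.
The +f correction barely moves this — solving exactly, f² + N·c·f − N·c·H = 0 ⇒ f = (−N·c + √((N·c)² + 4·N·c·H))/2 = (−0.117 + √580.33)/2 ≈ 11.987 mm, so f ≈ 12.0 mm.

12.0 mm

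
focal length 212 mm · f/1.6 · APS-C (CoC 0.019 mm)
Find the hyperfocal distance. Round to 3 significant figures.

Hyperfocal distance H = f²/(N·c) + f = 212²/(1.6 × 0.019) + 212 = 44944/0.0304 + 212 ≈ 1478633.1 mm ≈ 1480 m.

1480 m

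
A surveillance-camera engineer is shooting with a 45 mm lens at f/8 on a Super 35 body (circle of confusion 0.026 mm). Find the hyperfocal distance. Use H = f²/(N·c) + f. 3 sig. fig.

9.78 m

Hyperfocal distance H = f²/(N·c) + f = 45²/(8 × 0.026) + 45 = 2025/0.208 + 45 ≈ 9780.6 mm ≈ 9.78 m.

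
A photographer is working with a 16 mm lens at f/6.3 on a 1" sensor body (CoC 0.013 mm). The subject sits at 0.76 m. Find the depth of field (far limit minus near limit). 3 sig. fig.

384 mm

Hyperfocal distance H = f²/(N·c) + f = 16²/(6.3 × 0.013) + 16 = 256/0.0819 + 16 ≈ 3141.8 mm ≈ 3.142 m.
Near limit Dn = s·(H − f)/(H + s − 2f) = 760 × (3141.8 − 16) / (3141.8 + 760 − 2 × 16) = 760 × 3125.8 / 3869.8 ≈ 613.88 mm.
Far limit Df = s·(H − f)/(H − s) = 760 × (3141.8 − 16) / (3141.8 − 760) = 760 × 3125.8 / 2381.8 ≈ 997.40 mm.
Depth of field = Df − Dn = 997.40 − 613.88 ≈ 383.52 mm.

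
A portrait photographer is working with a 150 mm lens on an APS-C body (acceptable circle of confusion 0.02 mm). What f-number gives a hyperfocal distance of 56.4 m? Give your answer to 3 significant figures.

f/20

Rearrange H = f²/(N·c) + f for N: N = f² / ((H − f)·c).
N = 150² / ((56400 − 150) × 0.02) = 22500 / 1125 ≈ 20.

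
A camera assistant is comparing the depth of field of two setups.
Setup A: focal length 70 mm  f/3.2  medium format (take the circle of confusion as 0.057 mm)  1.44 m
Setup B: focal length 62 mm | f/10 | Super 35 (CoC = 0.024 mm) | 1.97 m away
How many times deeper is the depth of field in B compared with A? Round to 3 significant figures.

3.23

Setup A: H = 70²/(3.2×0.057) + 70 ≈ 26934.0 mm; DoF = Df − Dn = 1517.38 − 1370.13 ≈ 147.25 mm.
Setup B: H = 62²/(10×0.024) + 62 ≈ 16078.7 mm; DoF = Df − Dn = 2236.41 − 1760.30 ≈ 476.11 mm.
Ratio = 476.11 / 147.25 ≈ 3.23.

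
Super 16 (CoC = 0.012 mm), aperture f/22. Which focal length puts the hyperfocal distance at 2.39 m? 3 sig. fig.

25.0 mm

From H = f²/(N·c) + f, with f ≪ H: f ≈ √(H·N·c) = √(2390 × 22 × 0.012) = √630.96 ≈ 25.12 mm.
Exact: f² + N·c·f − N·c·H = 0 ⇒ f = (−N·c + √((N·c)² + 4·N·c·H))/2 = (−0.264 + √2523.9)/2 ≈ 24.987 mm ≈ 25.0 mm.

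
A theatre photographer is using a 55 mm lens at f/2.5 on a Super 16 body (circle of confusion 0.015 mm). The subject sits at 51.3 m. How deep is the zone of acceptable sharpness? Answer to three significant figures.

Hyperfocal distance H = f²/(N·c) + f = 55²/(2.5 × 0.015) + 55 = 3025/0.0375 + 55 ≈ 80721.7 mm ≈ 80.72 m.
Near limit Dn = s·(H − f)/(H + s − 2f) = 51300 × (80721.7 − 55) / (80721.7 + 51300 − 2 × 55) = 51300 × 80666.7 / 131911.7 ≈ 31371 mm.
Far limit Df = s·(H − f)/(H − s) = 51300 × (80721.7 − 55) / (80721.7 − 51300) = 51300 × 80666.7 / 29421.7 ≈ 140651 mm.
Depth of field = Df − Dn = 140651 − 31371 ≈ 109280 mm ≈ 109 m.

109 m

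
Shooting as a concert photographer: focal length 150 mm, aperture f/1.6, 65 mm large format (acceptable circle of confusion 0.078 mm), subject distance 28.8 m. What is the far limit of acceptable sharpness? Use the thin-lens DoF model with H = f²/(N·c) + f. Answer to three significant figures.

Hyperfocal distance H = f²/(N·c) + f = 150²/(1.6 × 0.078) + 150 = 22500/0.1248 + 150 ≈ 180438.5 mm ≈ 180.4 m.
Far limit Df = s·(H − f)/(H − s) = 28800 × (180438.5 − 150) / (180438.5 − 28800) = 28800 × 180288.5 / 151638.5 ≈ 34241 mm ≈ 34.2 m.

34.2 m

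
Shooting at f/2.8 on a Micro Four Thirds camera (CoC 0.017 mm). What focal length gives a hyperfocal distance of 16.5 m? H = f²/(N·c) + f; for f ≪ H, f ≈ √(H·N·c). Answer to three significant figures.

28.0 mm

From H = f²/(N·c) + f, with f ≪ H: f ≈ √(H·N·c) = √(16500 × 2.8 × 0.017) = √785.40 ≈ 28.02 mm.
The +f correction barely moves this — solving exactly, f² + N·c·f − N·c·H = 0 ⇒ f = (−N·c + √((N·c)² + 4·N·c·H))/2 = (−0.0476 + √3141.6)/2 ≈ 28.001 mm, so f ≈ 28.0 mm.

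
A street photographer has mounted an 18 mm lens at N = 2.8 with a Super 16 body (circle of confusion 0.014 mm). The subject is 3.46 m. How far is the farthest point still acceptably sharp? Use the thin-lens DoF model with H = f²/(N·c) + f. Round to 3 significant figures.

Hyperfocal distance H = f²/(N·c) + f = 18²/(2.8 × 0.014) + 18 = 324/0.0392 + 18 ≈ 8283.3 mm ≈ 8.283 m.
Far limit Df = s·(H − f)/(H − s) = 3460 × (8283.3 − 18) / (8283.3 − 3460) = 3460 × 8265.3 / 4823.3 ≈ 5929.1 mm ≈ 5.93 m.

5.93 m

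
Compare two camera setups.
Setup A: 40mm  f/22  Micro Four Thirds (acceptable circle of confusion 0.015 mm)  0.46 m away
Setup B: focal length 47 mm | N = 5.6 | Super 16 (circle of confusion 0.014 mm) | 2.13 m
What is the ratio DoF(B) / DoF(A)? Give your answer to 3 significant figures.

3.94

Setup A: H = 40²/(22×0.015) + 40 ≈ 4888.5 mm; DoF = Df − Dn = 503.627 − 423.329 ≈ 80.298 mm.
Setup B: H = 47²/(5.6×0.014) + 47 ≈ 28223.0 mm; DoF = Df − Dn = 2300.04 − 1983.37 ≈ 316.67 mm.
Ratio = 316.67 / 80.298 ≈ 3.94.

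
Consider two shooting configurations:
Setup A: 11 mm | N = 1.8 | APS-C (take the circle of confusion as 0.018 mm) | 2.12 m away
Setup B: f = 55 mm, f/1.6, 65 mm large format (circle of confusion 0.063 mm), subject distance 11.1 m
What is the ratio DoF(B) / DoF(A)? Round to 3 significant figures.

2.69

Setup A: H = 11²/(1.8×0.018) + 11 ≈ 3745.6 mm; DoF = Df − Dn = 4870.5 − 1354.9 ≈ 3515.6 mm.
Setup B: H = 55²/(1.6×0.063) + 55 ≈ 30064.9 mm; DoF = Df − Dn = 17564.5 − 8113.8 ≈ 9450.7 mm.
Ratio = 9450.7 / 3515.6 ≈ 2.69.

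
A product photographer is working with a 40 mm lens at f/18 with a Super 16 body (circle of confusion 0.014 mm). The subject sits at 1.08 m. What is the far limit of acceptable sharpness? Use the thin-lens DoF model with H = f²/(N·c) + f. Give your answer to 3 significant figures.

1.29 m

Hyperfocal distance H = f²/(N·c) + f = 40²/(18 × 0.014) + 40 = 1600/0.252 + 40 ≈ 6389.2 mm ≈ 6.389 m.
Far limit Df = s·(H − f)/(H − s) = 1080 × (6389.2 − 40) / (6389.2 − 1080) = 1080 × 6349.2 / 5309.2 ≈ 1291.6 mm ≈ 1.29 m.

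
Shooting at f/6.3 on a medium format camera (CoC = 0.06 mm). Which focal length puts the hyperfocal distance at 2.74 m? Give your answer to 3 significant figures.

32.0 mm

From H = f²/(N·c) + f, with f ≪ H: f ≈ √(H·N·c) = √(2740 × 6.3 × 0.06) = √1035.7 ≈ 32.18 mm.
Exact: f² + N·c·f − N·c·H = 0 ⇒ f = (−N·c + √((N·c)² + 4·N·c·H))/2 = (−0.378 + √4143.0)/2 ≈ 31.994 mm ≈ 32.0 mm.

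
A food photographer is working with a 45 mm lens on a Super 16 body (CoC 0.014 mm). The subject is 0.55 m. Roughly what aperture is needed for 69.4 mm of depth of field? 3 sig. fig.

f/18

Write h = H − f = f²/(N·c). The thin-lens limits are Dn = s·h/(h + (s−f)) and Df = s·h/(h − (s−f)), so DoF = Df − Dn = 2·s·(s−f)·h / (h² − (s−f)²).
That is a quadratic in h: DoF·h² − 2·s·(s−f)·h − DoF·(s−f)² = 0 ⇒ h = (s−f)·(s + √(s² + DoF²)) / DoF = 505 × (550 + √(550² + 69.4²)) / 69.4 = 505 × (550 + 554.361) / 69.4 ≈ 8036.1 mm.
Then N = f²/(c·h) = 45² / (0.014 × 8036.1) = 2025 / 112.50 ≈ 18.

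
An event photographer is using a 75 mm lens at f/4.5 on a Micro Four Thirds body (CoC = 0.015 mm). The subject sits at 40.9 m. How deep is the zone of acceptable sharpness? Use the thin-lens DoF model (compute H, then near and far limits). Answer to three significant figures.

52.7 m

Hyperfocal distance H = f²/(N·c) + f = 75²/(4.5 × 0.015) + 75 = 5625/0.0675 + 75 ≈ 83408.3 mm ≈ 83.41 m.
Near limit Dn = s·(H − f)/(H + s − 2f) = 40900 × (83408.3 − 75) / (83408.3 + 40900 − 2 × 75) = 40900 × 83333.3 / 124158.3 ≈ 27452 mm.
Far limit Df = s·(H − f)/(H − s) = 40900 × (83408.3 − 75) / (83408.3 − 40900) = 40900 × 83333.3 / 42508.3 ≈ 80180 mm.
Depth of field = Df − Dn = 80180 − 27452 ≈ 52728 mm ≈ 52.7 m.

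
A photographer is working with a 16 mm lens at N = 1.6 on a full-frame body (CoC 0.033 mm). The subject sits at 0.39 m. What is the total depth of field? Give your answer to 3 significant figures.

Hyperfocal distance H = f²/(N·c) + f = 16²/(1.6 × 0.033) + 16 = 256/0.0528 + 16 ≈ 4864.5 mm ≈ 4.864 m.
Near limit Dn = s·(H − f)/(H + s − 2f) = 390 × (4864.5 − 16) / (4864.5 + 390 − 2 × 16) = 390 × 4848.5 / 5222.5 ≈ 362.071 mm.
Far limit Df = s·(H − f)/(H − s) = 390 × (4864.5 − 16) / (4864.5 − 390) = 390 × 4848.5 / 4474.5 ≈ 422.598 mm.
Depth of field = Df − Dn = 422.598 − 362.071 ≈ 60.527 mm.

60.5 mm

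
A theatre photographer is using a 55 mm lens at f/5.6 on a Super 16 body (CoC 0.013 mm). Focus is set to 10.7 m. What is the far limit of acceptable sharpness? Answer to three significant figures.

Hyperfocal distance H = f²/(N·c) + f = 55²/(5.6 × 0.013) + 55 = 3025/0.0728 + 55 ≈ 41607.2 mm ≈ 41.61 m.
Far limit Df = s·(H − f)/(H − s) = 10700 × (41607.2 − 55) / (41607.2 − 10700) = 10700 × 41552.2 / 30907.2 ≈ 14385 mm ≈ 14.4 m.

14.4 m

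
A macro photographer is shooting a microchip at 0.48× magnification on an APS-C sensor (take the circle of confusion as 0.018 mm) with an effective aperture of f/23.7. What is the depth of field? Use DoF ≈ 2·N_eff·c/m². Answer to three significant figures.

At magnification m, DoF ≈ 2·N_eff·c/m² = 2 × 23.7 × 0.018 / 0.48² = 0.8532 / 0.2304 ≈ 3.7 mm.

3.70 mm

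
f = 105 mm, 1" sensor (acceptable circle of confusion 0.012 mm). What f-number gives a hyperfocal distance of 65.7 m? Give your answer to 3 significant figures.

f/14

Rearrange H = f²/(N·c) + f for N: N = f² / ((H − f)·c).
N = 105² / ((65700 − 105) × 0.012) = 11025 / 787.1 ≈ 14.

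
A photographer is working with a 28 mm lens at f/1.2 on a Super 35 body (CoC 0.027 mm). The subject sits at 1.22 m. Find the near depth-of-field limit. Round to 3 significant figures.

Hyperfocal distance H = f²/(N·c) + f = 28²/(1.2 × 0.027) + 28 = 784/0.0324 + 28 ≈ 24225.5 mm ≈ 24.23 m.
Near limit Dn = s·(H − f)/(H + s − 2f) = 1220 × (24225.5 − 28) / (24225.5 + 1220 − 2 × 28) = 1220 × 24197.5 / 25389.5 ≈ 1162.7 mm ≈ 1.16 m.

1.16 m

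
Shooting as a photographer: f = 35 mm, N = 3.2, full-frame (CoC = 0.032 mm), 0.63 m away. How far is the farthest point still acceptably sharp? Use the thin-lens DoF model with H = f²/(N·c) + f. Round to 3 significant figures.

0.663 m

Hyperfocal distance H = f²/(N·c) + f = 35²/(3.2 × 0.032) + 35 = 1225/0.1024 + 35 ≈ 11997.9 mm ≈ 12.00 m.
Far limit Df = s·(H − f)/(H − s) = 630 × (11997.9 − 35) / (11997.9 − 630) = 630 × 11962.9 / 11367.9 ≈ 662.97 mm ≈ 0.663 m.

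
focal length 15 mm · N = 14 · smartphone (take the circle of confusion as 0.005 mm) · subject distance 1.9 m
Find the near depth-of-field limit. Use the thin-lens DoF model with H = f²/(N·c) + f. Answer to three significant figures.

Hyperfocal distance H = f²/(N·c) + f = 15²/(14 × 0.005) + 15 = 225/0.07 + 15 ≈ 3229.3 mm ≈ 3.229 m.
Near limit Dn = s·(H − f)/(H + s − 2f) = 1900 × (3229.3 − 15) / (3229.3 + 1900 − 2 × 15) = 1900 × 3214.3 / 5099.3 ≈ 1197.6 mm ≈ 1.20 m.

1.20 m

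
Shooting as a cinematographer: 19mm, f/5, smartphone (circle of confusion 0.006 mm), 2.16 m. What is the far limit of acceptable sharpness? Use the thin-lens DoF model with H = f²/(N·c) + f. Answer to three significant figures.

2.63 m

Hyperfocal distance H = f²/(N·c) + f = 19²/(5 × 0.006) + 19 = 361/0.03 + 19 ≈ 12052.3 mm ≈ 12.05 m.
Far limit Df = s·(H − f)/(H − s) = 2160 × (12052.3 − 19) / (12052.3 − 2160) = 2160 × 12033.3 / 9892.3 ≈ 2627.5 mm ≈ 2.63 m.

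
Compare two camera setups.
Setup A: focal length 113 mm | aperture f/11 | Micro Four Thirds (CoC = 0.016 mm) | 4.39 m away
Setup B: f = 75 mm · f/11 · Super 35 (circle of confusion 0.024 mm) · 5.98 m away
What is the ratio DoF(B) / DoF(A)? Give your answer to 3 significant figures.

6.91

Setup A: H = 113²/(11×0.016) + 113 ≈ 72664.1 mm; DoF = Df − Dn = 4665.01 − 4145.61 ≈ 519.40 mm.
Setup B: H = 75²/(11×0.024) + 75 ≈ 21381.8 mm; DoF = Df − Dn = 8272.7 − 4682.3 ≈ 3590.4 mm.
Ratio = 3590.4 / 519.40 ≈ 6.91.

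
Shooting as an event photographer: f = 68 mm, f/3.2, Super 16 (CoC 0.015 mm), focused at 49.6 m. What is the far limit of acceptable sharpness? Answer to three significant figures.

102 m

Hyperfocal distance H = f²/(N·c) + f = 68²/(3.2 × 0.015) + 68 = 4624/0.048 + 68 ≈ 96401.3 mm ≈ 96.40 m.
Far limit Df = s·(H − f)/(H − s) = 49600 × (96401.3 − 68) / (96401.3 − 49600) = 49600 × 96333.3 / 46801.3 ≈ 102094 mm ≈ 102 m.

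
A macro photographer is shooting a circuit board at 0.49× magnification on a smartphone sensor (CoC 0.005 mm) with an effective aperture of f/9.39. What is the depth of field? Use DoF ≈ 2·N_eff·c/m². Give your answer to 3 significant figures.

0.391 mm

At magnification m, DoF ≈ 2·N_eff·c/m² = 2 × 9.39 × 0.005 / 0.49² = 0.0939 / 0.2401 ≈ 0.391 mm.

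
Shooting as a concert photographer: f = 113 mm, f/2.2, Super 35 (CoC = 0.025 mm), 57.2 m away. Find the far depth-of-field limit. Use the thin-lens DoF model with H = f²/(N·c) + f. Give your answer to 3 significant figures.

Hyperfocal distance H = f²/(N·c) + f = 113²/(2.2 × 0.025) + 113 = 12769/0.055 + 113 ≈ 232276.6 mm ≈ 232.3 m.
Far limit Df = s·(H − f)/(H − s) = 57200 × (232276.6 − 113) / (232276.6 − 57200) = 57200 × 232163.6 / 175076.6 ≈ 75851 mm ≈ 75.9 m.

75.9 m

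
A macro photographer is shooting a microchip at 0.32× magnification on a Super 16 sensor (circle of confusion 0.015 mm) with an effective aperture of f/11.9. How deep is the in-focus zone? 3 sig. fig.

At magnification m, DoF ≈ 2·N_eff·c/m² = 2 × 11.9 × 0.015 / 0.32² = 0.357 / 0.1024 ≈ 3.49 mm.

3.49 mm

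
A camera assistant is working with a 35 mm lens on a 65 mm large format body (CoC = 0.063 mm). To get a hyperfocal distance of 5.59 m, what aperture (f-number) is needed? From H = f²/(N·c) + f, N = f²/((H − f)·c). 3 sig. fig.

Rearrange H = f²/(N·c) + f for N: N = f² / ((H − f)·c).
N = 35² / ((5590 − 35) × 0.063) = 1225 / 350.0 ≈ 3.50.

f/3.50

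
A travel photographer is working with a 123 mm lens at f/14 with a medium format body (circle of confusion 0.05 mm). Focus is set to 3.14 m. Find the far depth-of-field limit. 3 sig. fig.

3.65 m

Hyperfocal distance H = f²/(N·c) + f = 123²/(14 × 0.05) + 123 = 15129/0.7 + 123 ≈ 21735.9 mm ≈ 21.74 m.
Far limit Df = s·(H − f)/(H − s) = 3140 × (21735.9 − 123) / (21735.9 − 3140) = 3140 × 21612.9 / 18595.9 ≈ 3649.4 mm ≈ 3.65 m.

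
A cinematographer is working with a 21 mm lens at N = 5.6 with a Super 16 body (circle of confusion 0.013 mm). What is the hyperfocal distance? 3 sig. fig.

Hyperfocal distance H = f²/(N·c) + f = 21²/(5.6 × 0.013) + 21 = 441/0.0728 + 21 ≈ 6078.7 mm ≈ 6.08 m.

6.08 m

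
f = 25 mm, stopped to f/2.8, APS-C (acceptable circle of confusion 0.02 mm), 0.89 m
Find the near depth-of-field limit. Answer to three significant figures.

0.826 m

Hyperfocal distance H = f²/(N·c) + f = 25²/(2.8 × 0.02) + 25 = 625/0.056 + 25 ≈ 11185.7 mm ≈ 11.19 m.
Near limit Dn = s·(H − f)/(H + s − 2f) = 890 × (11185.7 − 25) / (11185.7 + 890 − 2 × 25) = 890 × 11160.7 / 12025.7 ≈ 825.98 mm ≈ 0.826 m.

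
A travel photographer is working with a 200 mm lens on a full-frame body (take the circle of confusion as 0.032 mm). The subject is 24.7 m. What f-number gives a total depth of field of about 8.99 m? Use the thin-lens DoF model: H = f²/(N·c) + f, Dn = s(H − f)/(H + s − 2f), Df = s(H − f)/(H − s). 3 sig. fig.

Write h = H − f = f²/(N·c). The thin-lens limits are Dn = s·h/(h + (s−f)) and Df = s·h/(h − (s−f)), so DoF = Df − Dn = 2·s·(s−f)·h / (h² − (s−f)²).
That is a quadratic in h: DoF·h² − 2·s·(s−f)·h − DoF·(s−f)² = 0 ⇒ h = (s−f)·(s + √(s² + DoF²)) / DoF = 24500 × (24700 + √(24700² + 8990²)) / 8990 = 24500 × (24700 + 26285.2) / 8990 ≈ 138947 mm.
Then N = f²/(c·h) = 200² / (0.032 × 138947) = 40000 / 4446.3 ≈ 9.

f/9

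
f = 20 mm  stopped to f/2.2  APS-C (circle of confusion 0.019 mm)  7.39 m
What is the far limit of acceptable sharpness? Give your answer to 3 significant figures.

Hyperfocal distance H = f²/(N·c) + f = 20²/(2.2 × 0.019) + 20 = 400/0.0418 + 20 ≈ 9589.4 mm ≈ 9.589 m.
Far limit Df = s·(H − f)/(H − s) = 7390 × (9589.4 − 20) / (9589.4 − 7390) = 7390 × 9569.4 / 2199.4 ≈ 32154 mm ≈ 32.2 m.

32.2 m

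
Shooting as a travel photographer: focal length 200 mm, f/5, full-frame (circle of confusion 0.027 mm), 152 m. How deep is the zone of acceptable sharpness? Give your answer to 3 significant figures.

211 m

Hyperfocal distance H = f²/(N·c) + f = 200²/(5 × 0.027) + 200 = 40000/0.135 + 200 ≈ 296496.3 mm ≈ 296.5 m.
Near limit Dn = s·(H − f)/(H + s − 2f) = 152000 × (296496.3 − 200) / (296496.3 + 152000 − 2 × 200) = 152000 × 296296.3 / 448096.3 ≈ 100507 mm.
Far limit Df = s·(H − f)/(H − s) = 152000 × (296496.3 − 200) / (296496.3 − 152000) = 152000 × 296296.3 / 144496.3 ≈ 311683 mm.
Depth of field = Df − Dn = 311683 − 100507 ≈ 211176 mm ≈ 211 m.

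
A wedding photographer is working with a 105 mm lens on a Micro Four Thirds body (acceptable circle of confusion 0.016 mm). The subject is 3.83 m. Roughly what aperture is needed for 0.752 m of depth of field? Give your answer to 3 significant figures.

Write h = H − f = f²/(N·c). The thin-lens limits are Dn = s·h/(h + (s−f)) and Df = s·h/(h − (s−f)), so DoF = Df − Dn = 2·s·(s−f)·h / (h² − (s−f)²).
That is a quadratic in h: DoF·h² − 2·s·(s−f)·h − DoF·(s−f)² = 0 ⇒ h = (s−f)·(s + √(s² + DoF²)) / DoF = 3725 × (3830 + √(3830² + 752²)) / 752 = 3725 × (3830 + 3903.13) / 752 ≈ 38306 mm.
Then N = f²/(c·h) = 105² / (0.016 × 38306) = 11025 / 612.89 ≈ 18.

f/18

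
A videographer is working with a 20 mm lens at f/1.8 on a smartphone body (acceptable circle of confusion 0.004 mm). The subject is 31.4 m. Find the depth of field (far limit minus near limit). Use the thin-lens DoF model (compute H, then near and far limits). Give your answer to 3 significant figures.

52.1 m

Hyperfocal distance H = f²/(N·c) + f = 20²/(1.8 × 0.004) + 20 = 400/0.0072 + 20 ≈ 55575.6 mm ≈ 55.58 m.
Near limit Dn = s·(H − f)/(H + s − 2f) = 31400 × (55575.6 − 20) / (55575.6 + 31400 − 2 × 20) = 31400 × 55555.6 / 86935.6 ≈ 20066 mm.
Far limit Df = s·(H − f)/(H − s) = 31400 × (55575.6 − 20) / (55575.6 − 31400) = 31400 × 55555.6 / 24175.6 ≈ 72157 mm.
Depth of field = Df − Dn = 72157 − 20066 ≈ 52091 mm ≈ 52.1 m.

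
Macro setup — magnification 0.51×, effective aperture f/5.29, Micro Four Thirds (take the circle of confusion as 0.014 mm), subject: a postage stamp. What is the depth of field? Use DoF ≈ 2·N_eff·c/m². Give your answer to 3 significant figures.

0.569 mm

At magnification m, DoF ≈ 2·N_eff·c/m² = 2 × 5.29 × 0.014 / 0.51² = 0.1481 / 0.2601 ≈ 0.569 mm.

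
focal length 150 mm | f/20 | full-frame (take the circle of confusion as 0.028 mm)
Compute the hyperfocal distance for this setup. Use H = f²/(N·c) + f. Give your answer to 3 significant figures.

40.3 m

Hyperfocal distance H = f²/(N·c) + f = 150²/(20 × 0.028) + 150 = 22500/0.56 + 150 ≈ 40328.6 mm ≈ 40.3 m.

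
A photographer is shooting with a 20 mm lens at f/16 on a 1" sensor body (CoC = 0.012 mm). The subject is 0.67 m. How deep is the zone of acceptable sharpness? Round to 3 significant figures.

Hyperfocal distance H = f²/(N·c) + f = 20²/(16 × 0.012) + 20 = 400/0.192 + 20 ≈ 2103.3 mm ≈ 2.103 m.
Near limit Dn = s·(H − f)/(H + s − 2f) = 670 × (2103.3 − 20) / (2103.3 + 670 − 2 × 20) = 670 × 2083.3 / 2733.3 ≈ 510.67 mm.
Far limit Df = s·(H − f)/(H − s) = 670 × (2103.3 − 20) / (2103.3 − 670) = 670 × 2083.3 / 1433.3 ≈ 973.84 mm.
Depth of field = Df − Dn = 973.84 − 510.67 ≈ 463.17 mm.

463 mm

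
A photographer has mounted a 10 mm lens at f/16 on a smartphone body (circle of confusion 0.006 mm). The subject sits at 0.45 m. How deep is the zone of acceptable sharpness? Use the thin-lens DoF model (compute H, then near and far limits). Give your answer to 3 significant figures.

Hyperfocal distance H = f²/(N·c) + f = 10²/(16 × 0.006) + 10 = 100/0.096 + 10 ≈ 1051.7 mm ≈ 1.052 m.
Near limit Dn = s·(H − f)/(H + s − 2f) = 450 × (1051.7 − 10) / (1051.7 + 450 − 2 × 10) = 450 × 1041.7 / 1481.7 ≈ 316.37 mm.
Far limit Df = s·(H − f)/(H − s) = 450 × (1051.7 − 10) / (1051.7 − 450) = 450 × 1041.7 / 601.7 ≈ 779.09 mm.
Depth of field = Df − Dn = 779.09 − 316.37 ≈ 462.72 mm.

463 mm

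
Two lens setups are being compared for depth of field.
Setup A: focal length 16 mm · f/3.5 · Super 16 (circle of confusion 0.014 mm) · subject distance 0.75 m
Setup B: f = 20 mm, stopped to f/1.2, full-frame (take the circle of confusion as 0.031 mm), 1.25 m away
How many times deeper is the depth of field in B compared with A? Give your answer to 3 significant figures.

Setup A: H = 16²/(3.5×0.014) + 16 ≈ 5240.5 mm; DoF = Df − Dn = 872.59 − 657.61 ≈ 214.98 mm.
Setup B: H = 20²/(1.2×0.031) + 20 ≈ 10772.7 mm; DoF = Df − Dn = 1411.46 − 1121.69 ≈ 289.77 mm.
Ratio = 289.77 / 214.98 ≈ 1.35.

1.35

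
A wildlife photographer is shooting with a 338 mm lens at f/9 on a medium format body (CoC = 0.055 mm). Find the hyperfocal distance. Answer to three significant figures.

Hyperfocal distance H = f²/(N·c) + f = 338²/(9 × 0.055) + 338 = 114244/0.495 + 338 ≈ 231134.0 mm ≈ 231 m.

231 m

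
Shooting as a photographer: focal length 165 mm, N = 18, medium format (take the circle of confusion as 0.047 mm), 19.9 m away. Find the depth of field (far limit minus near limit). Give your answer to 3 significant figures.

39.1 m

Hyperfocal distance H = f²/(N·c) + f = 165²/(18 × 0.047) + 165 = 27225/0.846 + 165 ≈ 32345.9 mm ≈ 32.35 m.
Near limit Dn = s·(H − f)/(H + s − 2f) = 19900 × (32345.9 − 165) / (32345.9 + 19900 − 2 × 165) = 19900 × 32180.9 / 51915.9 ≈ 12335 mm.
Far limit Df = s·(H − f)/(H − s) = 19900 × (32345.9 − 165) / (32345.9 − 19900) = 19900 × 32180.9 / 12445.9 ≈ 51455 mm.
Depth of field = Df − Dn = 51455 − 12335 ≈ 39120 mm ≈ 39.1 m.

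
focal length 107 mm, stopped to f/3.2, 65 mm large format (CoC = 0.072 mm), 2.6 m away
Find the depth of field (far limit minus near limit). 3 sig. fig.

262 mm

Hyperfocal distance H = f²/(N·c) + f = 107²/(3.2 × 0.072) + 107 = 11449/0.2304 + 107 ≈ 49798.8 mm ≈ 49.80 m.
Near limit Dn = s·(H − f)/(H + s − 2f) = 2600 × (49798.8 − 107) / (49798.8 + 2600 − 2 × 107) = 2600 × 49691.8 / 52184.8 ≈ 2475.79 mm.
Far limit Df = s·(H − f)/(H − s) = 2600 × (49798.8 − 107) / (49798.8 − 2600) = 2600 × 49691.8 / 47198.8 ≈ 2737.33 mm.
Depth of field = Df − Dn = 2737.33 − 2475.79 ≈ 261.54 mm.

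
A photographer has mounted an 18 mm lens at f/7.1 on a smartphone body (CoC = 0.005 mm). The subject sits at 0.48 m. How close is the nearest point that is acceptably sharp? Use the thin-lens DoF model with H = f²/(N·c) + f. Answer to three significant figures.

Hyperfocal distance H = f²/(N·c) + f = 18²/(7.1 × 0.005) + 18 = 324/0.0355 + 18 ≈ 9144.8 mm ≈ 9.145 m.
Near limit Dn = s·(H − f)/(H + s − 2f) = 480 × (9144.8 − 18) / (9144.8 + 480 − 2 × 18) = 480 × 9126.8 / 9588.8 ≈ 456.87 mm.

457 mm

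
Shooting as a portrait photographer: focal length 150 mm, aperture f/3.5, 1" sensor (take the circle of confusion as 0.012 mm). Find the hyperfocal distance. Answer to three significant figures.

536 m

Hyperfocal distance H = f²/(N·c) + f = 150²/(3.5 × 0.012) + 150 = 22500/0.042 + 150 ≈ 535864.3 mm ≈ 536 m.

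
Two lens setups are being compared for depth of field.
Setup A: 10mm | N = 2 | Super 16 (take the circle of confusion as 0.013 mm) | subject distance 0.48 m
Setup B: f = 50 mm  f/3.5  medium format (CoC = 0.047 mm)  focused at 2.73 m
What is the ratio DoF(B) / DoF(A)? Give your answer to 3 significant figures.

Setup A: H = 10²/(2×0.013) + 10 ≈ 3856.2 mm; DoF = Df − Dn = 546.82 − 427.73 ≈ 119.09 mm.
Setup B: H = 50²/(3.5×0.047) + 50 ≈ 15247.6 mm; DoF = Df − Dn = 3314.49 − 2320.75 ≈ 993.74 mm.
Ratio = 993.74 / 119.09 ≈ 8.34.

8.34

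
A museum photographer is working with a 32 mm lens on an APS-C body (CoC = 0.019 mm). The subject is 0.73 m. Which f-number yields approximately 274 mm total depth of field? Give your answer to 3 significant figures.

Write h = H − f = f²/(N·c). The thin-lens limits are Dn = s·h/(h + (s−f)) and Df = s·h/(h − (s−f)), so DoF = Df − Dn = 2·s·(s−f)·h / (h² − (s−f)²).
That is a quadratic in h: DoF·h² − 2·s·(s−f)·h − DoF·(s−f)² = 0 ⇒ h = (s−f)·(s + √(s² + DoF²)) / DoF = 698 × (730 + √(730² + 274²)) / 274 = 698 × (730 + 779.728) / 274 ≈ 3845.9 mm.
Then N = f²/(c·h) = 32² / (0.019 × 3845.9) = 1024 / 73.073 ≈ 14.

f/14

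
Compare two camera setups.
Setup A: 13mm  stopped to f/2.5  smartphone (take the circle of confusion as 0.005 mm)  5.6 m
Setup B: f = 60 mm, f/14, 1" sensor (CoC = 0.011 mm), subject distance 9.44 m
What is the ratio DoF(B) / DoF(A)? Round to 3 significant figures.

1.62

Setup A: H = 13²/(2.5×0.005) + 13 ≈ 13533.0 mm; DoF = Df − Dn = 9543.9 − 3962.5 ≈ 5581.4 mm.
Setup B: H = 60²/(14×0.011) + 60 ≈ 23436.6 mm; DoF = Df − Dn = 15766.3 − 6736.8 ≈ 9029.5 mm.
Ratio = 9029.5 / 5581.4 ≈ 1.62.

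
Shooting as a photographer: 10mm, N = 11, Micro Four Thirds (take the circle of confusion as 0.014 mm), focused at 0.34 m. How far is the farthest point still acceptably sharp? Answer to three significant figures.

0.691 m

Hyperfocal distance H = f²/(N·c) + f = 10²/(11 × 0.014) + 10 = 100/0.154 + 10 ≈ 659.4 mm ≈ 0.659 m.
Far limit Df = s·(H − f)/(H − s) = 340 × (659.4 − 10) / (659.4 − 340) = 340 × 649.4 / 319.4 ≈ 691.34 mm ≈ 0.691 m.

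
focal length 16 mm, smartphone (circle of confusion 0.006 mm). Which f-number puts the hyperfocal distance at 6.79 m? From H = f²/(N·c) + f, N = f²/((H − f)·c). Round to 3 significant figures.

f/6.30

Rearrange H = f²/(N·c) + f for N: N = f² / ((H − f)·c).
N = 16² / ((6790 − 16) × 0.006) = 256 / 40.64 ≈ 6.30.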